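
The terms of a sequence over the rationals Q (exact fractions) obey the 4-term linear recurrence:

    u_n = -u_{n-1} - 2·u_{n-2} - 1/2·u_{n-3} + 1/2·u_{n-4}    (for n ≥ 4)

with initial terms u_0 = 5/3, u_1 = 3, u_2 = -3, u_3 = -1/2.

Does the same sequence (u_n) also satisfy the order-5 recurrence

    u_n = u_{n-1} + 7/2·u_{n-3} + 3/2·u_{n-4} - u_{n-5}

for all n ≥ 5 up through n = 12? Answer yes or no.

yes

Terms u_0..u_12: 5/3, 3, -3, -1/2, 35/6, -11/6, -133/12, 139/12, 173/12, -791/24, -173/24, 1721/24, -1613/48
n=5: candidate gives -11/6, actual u_5 = -11/6 ✓
n=6: candidate gives -133/12, actual u_6 = -133/12 ✓
n=7: candidate gives 139/12, actual u_7 = 139/12 ✓
n=8: candidate gives 173/12, actual u_8 = 173/12 ✓
n=9: candidate gives -791/24, actual u_9 = -791/24 ✓
n=10: candidate gives -173/24, actual u_10 = -173/24 ✓
n=11: candidate gives 1721/24, actual u_11 = 1721/24 ✓
n=12: candidate gives -1613/48, actual u_12 = -1613/48 ✓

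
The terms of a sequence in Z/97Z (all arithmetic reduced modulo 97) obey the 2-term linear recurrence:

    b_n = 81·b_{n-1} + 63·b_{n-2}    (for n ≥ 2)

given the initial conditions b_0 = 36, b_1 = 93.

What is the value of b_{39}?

65

b_2 = 81·93 + 63·36 = 4
b_3 = 81·4 + 63·93 = 72
b_4 = 81·72 + 63·4 = 70
b_5 = 81·70 + 63·72 = 21
b_6 = 81·21 + 63·70 = 0
b_7 = 81·0 + 63·21 = 62
b_8 = 81·62 + 63·0 = 75
b_9 = 81·75 + 63·62 = 87
b_10 = 81·87 + 63·75 = 35
b_11 = 81·35 + 63·87 = 71
b_12 = 81·71 + 63·35 = 2
b_13 = 81·2 + 63·71 = 76
b_14 = 81·76 + 63·2 = 74
b_15 = 81·74 + 63·76 = 15
b_16 = 81·15 + 63·74 = 57
b_17 = 81·57 + 63·15 = 33
b_18 = 81·33 + 63·57 = 56
b_19 = 81·56 + 63·33 = 19
b_20 = 81·19 + 63·56 = 23
b_21 = 81·23 + 63·19 = 53
b_22 = 81·53 + 63·23 = 19
b_23 = 81·19 + 63·53 = 28
b_24 = 81·28 + 63·19 = 70
b_25 = 81·70 + 63·28 = 62
b_26 = 81·62 + 63·70 = 23
b_27 = 81·23 + 63·62 = 46
b_28 = 81·46 + 63·23 = 34
b_29 = 81·34 + 63·46 = 26
b_30 = 81·26 + 63·34 = 77
b_31 = 81·77 + 63·26 = 18
b_32 = 81·18 + 63·77 = 4
b_33 = 81·4 + 63·18 = 3
b_34 = 81·3 + 63·4 = 10
b_35 = 81·10 + 63·3 = 29
b_36 = 81·29 + 63·10 = 69
b_37 = 81·69 + 63·29 = 44
b_38 = 81·44 + 63·69 = 54
b_39 = 81·54 + 63·44 = 65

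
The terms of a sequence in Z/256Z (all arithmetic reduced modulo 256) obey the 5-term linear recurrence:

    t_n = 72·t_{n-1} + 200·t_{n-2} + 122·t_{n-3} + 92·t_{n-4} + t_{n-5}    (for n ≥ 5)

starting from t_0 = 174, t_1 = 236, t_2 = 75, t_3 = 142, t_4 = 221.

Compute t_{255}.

t_5 = 72·221 + 200·142 + 122·75 + 92·236 + 1·174 = 84
t_6 = 72·84 + 200·221 + 122·142 + 92·75 + 1·236 = 212
t_7 = 72·212 + 200·84 + 122·221 + 92·142 + 1·75 = 229
t_8 = 72·229 + 200·212 + 122·84 + 92·221 + 1·142 = 10
t_9 = 72·10 + 200·229 + 122·212 + 92·84 + 1·221 = 205
t_10 = 72·205 + 200·10 + 122·229 + 92·212 + 1·84 = 30
Continuing the recurrence:
  t_11 = 124;  t_12 = 127;  t_13 = 154;  t_14 = 53;  t_15 = 108;  t_16 = 76
  t_17 = 217;  t_18 = 134;  t_19 = 117;  t_20 = 190;  t_21 = 252;  t_22 = 19
  t_23 = 86;  t_24 = 221;  t_25 = 180;  t_26 = 20;  t_27 = 141;  t_28 = 210
  t_29 = 77;  t_30 = 206;  t_31 = 236;  t_32 = 7;  t_33 = 2;  t_34 = 213
  t_35 = 108;  t_36 = 44;  t_37 = 1;  t_38 = 174;  t_39 = 85;  t_40 = 142
  t_41 = 204;  t_42 = 91;  t_43 = 222;  t_44 = 29;  t_45 = 212;  t_46 = 148
  t_47 = 53;  t_48 = 218;  t_49 = 141;  t_50 = 62;  t_51 = 28;  t_52 = 15
  t_53 = 42;  t_54 = 181;  t_55 = 44;  t_56 = 76;  t_57 = 41;  t_58 = 22
  t_59 = 245;  t_60 = 30;  t_61 = 92;  t_62 = 35;  t_63 = 38;  t_64 = 157
  t_65 = 180;  t_66 = 84;  t_67 = 221;  t_68 = 34;  t_69 = 141;  t_70 = 110
  t_71 = 12;  t_72 = 151;  t_73 = 18;  t_74 = 213;  t_75 = 172;  t_76 = 172
  t_77 = 81;  t_78 = 190;  t_79 = 85;  t_80 = 110;  t_81 = 172;  t_82 = 107
  t_83 = 46;  t_84 = 93;  t_85 = 84;  t_86 = 84;  t_87 = 133;  t_88 = 170
  t_89 = 77;  t_90 = 94;  t_91 = 188;  t_92 = 159;  t_93 = 186;  t_94 = 53
  t_95 = 236;  t_96 = 76;  t_97 = 121;  t_98 = 166;  t_99 = 117;  t_100 = 126
  t_101 = 188;  t_102 = 51;  t_103 = 246;  t_104 = 93;  t_105 = 180;  t_106 = 148
  t_107 = 45;  t_108 = 114;  t_109 = 205;  t_110 = 14;  t_111 = 44;  t_112 = 39
  t_113 = 34;  t_114 = 213;  t_115 = 236;  t_116 = 44;  t_117 = 161;  t_118 = 206
  t_119 = 85;  t_120 = 78;  t_121 = 140;  t_122 = 123;  t_123 = 126;  t_124 = 157
  t_125 = 212;  t_126 = 20;  t_127 = 213;  t_128 = 122;  t_129 = 13;  t_130 = 126
  t_131 = 92;  t_132 = 47;  t_133 = 74;  t_134 = 181;  t_135 = 172;  t_136 = 76
  t_137 = 201;  t_138 = 54;  t_139 = 245;  t_140 = 222;  t_141 = 28;  t_142 = 67
  t_143 = 198;  t_144 = 29;  t_145 = 180;  t_146 = 212;  t_147 = 125;  t_148 = 194
  t_149 = 13;  t_150 = 174;  t_151 = 76;  t_152 = 183;  t_153 = 50;  t_154 = 213
  t_155 = 44;  t_156 = 172;  t_157 = 241;  t_158 = 222;  t_159 = 85;  t_160 = 46
  t_161 = 108;  t_162 = 139;  t_163 = 206;  t_164 = 221;  t_165 = 84;  t_166 = 212
  t_167 = 37;  t_168 = 74;  t_169 = 205;  t_170 = 158;  t_171 = 252;  t_172 = 191
  t_173 = 218;  t_174 = 53;  t_175 = 108;  t_176 = 76;  t_177 = 25;  t_178 = 198
  t_179 = 117;  t_180 = 62;  t_181 = 124;  t_182 = 83;  t_183 = 150;  t_184 = 221
  t_185 = 180;  t_186 = 20;  t_187 = 205;  t_188 = 18;  t_189 = 77;  t_190 = 78
  t_191 = 108;  t_192 = 71;  t_193 = 66;  t_194 = 213;  t_195 = 108;  t_196 = 44
  t_197 = 65;  t_198 = 238;  t_199 = 85;  t_200 = 14;  t_201 = 76;  t_202 = 155
  t_203 = 30;  t_204 = 29;  t_205 = 212;  t_206 = 148;  t_207 = 117;  t_208 = 26
  t_209 = 141;  t_210 = 190;  t_211 = 156;  t_212 = 79;  t_213 = 106;  t_214 = 181
  t_215 = 44;  t_216 = 76;  t_217 = 105;  t_218 = 86;  t_219 = 245;  t_220 = 158
  t_221 = 220;  t_222 = 99;  t_223 = 102;  t_224 = 157;  t_225 = 180;  t_226 = 84
  t_227 = 29;  t_228 = 98;  t_229 = 141;  t_230 = 238;  t_231 = 140;  t_232 = 215
  t_233 = 82;  t_234 = 213;  t_235 = 172;  t_236 = 172;  t_237 = 145;  t_238 = 254
  t_239 = 85;  t_240 = 238;  t_241 = 44;  t_242 = 171;  t_243 = 110;  t_244 = 93
  t_245 = 84;  t_246 = 84;  t_247 = 197;  t_248 = 234;  t_249 = 77;  t_250 = 222
  t_251 = 60;  t_252 = 223;  t_253 = 250
t_254 = 72·250 + 200·223 + 122·60 + 92·222 + 1·77 = 53
t_255 = 72·53 + 200·250 + 122·223 + 92·60 + 1·222 = 236

236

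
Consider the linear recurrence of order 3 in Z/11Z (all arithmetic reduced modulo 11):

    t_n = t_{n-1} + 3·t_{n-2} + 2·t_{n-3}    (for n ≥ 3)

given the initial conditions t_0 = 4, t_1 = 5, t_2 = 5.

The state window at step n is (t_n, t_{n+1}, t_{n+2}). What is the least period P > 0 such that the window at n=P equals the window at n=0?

n=0: window = (4, 5, 5)
n=1: window = (5, 5, 6)
n=2: window = (5, 6, 9)
n=3: window = (6, 9, 4)
n=4: window = (9, 4, 10)
n=5: window = (4, 10, 7)
n=6: window = (10, 7, 1)
n=7: window = (7, 1, 9)
n=8: window = (1, 9, 4)
n=9: window = (9, 4, 0)
n=10: window = (4, 0, 8)
n=11: window = (0, 8, 5)
n=12: window = (8, 5, 7)
n=13: window = (5, 7, 5)
n=14: window = (7, 5, 3)
n=15: window = (5, 3, 10)
n=16: window = (3, 10, 7)
n=17: window = (10, 7, 10)
n=18: window = (7, 10, 7)
n=19: window = (10, 7, 7)
n=20: window = (7, 7, 4)
n=21: window = (7, 4, 6)
n=22: window = (4, 6, 10)
n=23: window = (6, 10, 3)
n=24: window = (10, 3, 1)
n=25: window = (3, 1, 8)
n=26: window = (1, 8, 6)
n=27: window = (8, 6, 10)
n=28: window = (6, 10, 0)
n=29: window = (10, 0, 9)
n=30: window = (0, 9, 7)
n=31: window = (9, 7, 1)
n=32: window = (7, 1, 7)
n=33: window = (1, 7, 2)
n=34: window = (7, 2, 3)
n=35: window = (2, 3, 1)
n=36: window = (3, 1, 3)
n=37: window = (1, 3, 1)
n=38: window = (3, 1, 1)
n=39: window = (1, 1, 10)
n=40: window = (1, 10, 4)
…
n=188: window = (4, 5, 4)
n=189: window = (5, 4, 5)
n=190: window = (4, 5, 5)
window at n=190 equals window at n=0 → period = 190

190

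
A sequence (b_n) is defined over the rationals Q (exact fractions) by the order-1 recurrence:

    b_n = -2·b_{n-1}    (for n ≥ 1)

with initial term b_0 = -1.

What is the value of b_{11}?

2048

b_1 = -2·-1 = 2
b_2 = -2·2 = -4
b_3 = -2·-4 = 8
b_4 = -2·8 = -16
b_5 = -2·-16 = 32
b_6 = -2·32 = -64
b_7 = -2·-64 = 128
b_8 = -2·128 = -256
b_9 = -2·-256 = 512
b_10 = -2·512 = -1024
b_11 = -2·-1024 = 2048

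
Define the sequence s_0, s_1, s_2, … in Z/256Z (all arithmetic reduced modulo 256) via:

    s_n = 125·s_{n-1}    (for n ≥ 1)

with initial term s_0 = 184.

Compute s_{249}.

s_1 = 125·184 = 216
s_2 = 125·216 = 120
s_3 = 125·120 = 152
s_4 = 125·152 = 56
s_5 = 125·56 = 88
s_6 = 125·88 = 248
s_7 = 125·248 = 24
s_8 = 125·24 = 184
(s_8) = (184) = (s_0), so the sequence has period 8.
249 ≡ 1 (mod 8), hence s_249 = s_1 = 216.

216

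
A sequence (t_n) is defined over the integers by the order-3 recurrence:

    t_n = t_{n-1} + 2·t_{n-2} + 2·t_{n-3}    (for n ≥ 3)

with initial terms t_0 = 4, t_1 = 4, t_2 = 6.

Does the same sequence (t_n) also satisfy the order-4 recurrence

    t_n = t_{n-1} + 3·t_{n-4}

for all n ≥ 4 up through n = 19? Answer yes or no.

Terms t_0..t_19: 4, 4, 6, 22, 42, 98, 226, 506, 1154, 2618, 5938, 13482, 30594, 69434, 157586, 357642, 811682, 1842138, 4180786, 9488426
n=4: candidate gives 34, actual t_4 = 42 ✗

no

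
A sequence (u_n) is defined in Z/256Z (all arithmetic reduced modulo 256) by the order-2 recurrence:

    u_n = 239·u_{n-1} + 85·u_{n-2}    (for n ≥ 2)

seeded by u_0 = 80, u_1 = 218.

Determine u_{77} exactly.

u_2 = 239·218 + 85·80 = 22
u_3 = 239·22 + 85·218 = 236
u_4 = 239·236 + 85·22 = 162
u_5 = 239·162 + 85·236 = 154
u_6 = 239·154 + 85·162 = 144
u_7 = 239·144 + 85·154 = 146
u_8 = 239·146 + 85·144 = 30
u_9 = 239·30 + 85·146 = 124
u_10 = 239·124 + 85·30 = 186
u_11 = 239·186 + 85·124 = 210
u_12 = 239·210 + 85·186 = 208
u_13 = 239·208 + 85·210 = 234
u_14 = 239·234 + 85·208 = 134
u_15 = 239·134 + 85·234 = 204
u_16 = 239·204 + 85·134 = 242
u_17 = 239·242 + 85·204 = 170
u_18 = 239·170 + 85·242 = 16
u_19 = 239·16 + 85·170 = 98
u_20 = 239·98 + 85·16 = 206
u_21 = 239·206 + 85·98 = 220
u_22 = 239·220 + 85·206 = 202
u_23 = 239·202 + 85·220 = 162
u_24 = 239·162 + 85·202 = 80
u_25 = 239·80 + 85·162 = 122
u_26 = 239·122 + 85·80 = 118
u_27 = 239·118 + 85·122 = 172
u_28 = 239·172 + 85·118 = 194
u_29 = 239·194 + 85·172 = 58
u_30 = 239·58 + 85·194 = 144
u_31 = 239·144 + 85·58 = 178
u_32 = 239·178 + 85·144 = 254
u_33 = 239·254 + 85·178 = 60
u_34 = 239·60 + 85·254 = 90
u_35 = 239·90 + 85·60 = 242
u_36 = 239·242 + 85·90 = 208
u_37 = 239·208 + 85·242 = 138
u_38 = 239·138 + 85·208 = 230
u_39 = 239·230 + 85·138 = 140
u_40 = 239·140 + 85·230 = 18
u_41 = 239·18 + 85·140 = 74
u_42 = 239·74 + 85·18 = 16
u_43 = 239·16 + 85·74 = 130
u_44 = 239·130 + 85·16 = 174
u_45 = 239·174 + 85·130 = 156
u_46 = 239·156 + 85·174 = 106
u_47 = 239·106 + 85·156 = 194
u_48 = 239·194 + 85·106 = 80
u_49 = 239·80 + 85·194 = 26
u_50 = 239·26 + 85·80 = 214
u_51 = 239·214 + 85·26 = 108
u_52 = 239·108 + 85·214 = 226
u_53 = 239·226 + 85·108 = 218
u_54 = 239·218 + 85·226 = 144
u_55 = 239·144 + 85·218 = 210
u_56 = 239·210 + 85·144 = 222
u_57 = 239·222 + 85·210 = 252
u_58 = 239·252 + 85·222 = 250
u_59 = 239·250 + 85·252 = 18
u_60 = 239·18 + 85·250 = 208
u_61 = 239·208 + 85·18 = 42
u_62 = 239·42 + 85·208 = 70
u_63 = 239·70 + 85·42 = 76
u_64 = 239·76 + 85·70 = 50
u_65 = 239·50 + 85·76 = 234
u_66 = 239·234 + 85·50 = 16
u_67 = 239·16 + 85·234 = 162
u_68 = 239·162 + 85·16 = 142
u_69 = 239·142 + 85·162 = 92
u_70 = 239·92 + 85·142 = 10
u_71 = 239·10 + 85·92 = 226
u_72 = 239·226 + 85·10 = 80
u_73 = 239·80 + 85·226 = 186
u_74 = 239·186 + 85·80 = 54
u_75 = 239·54 + 85·186 = 44
u_76 = 239·44 + 85·54 = 2
u_77 = 239·2 + 85·44 = 122

122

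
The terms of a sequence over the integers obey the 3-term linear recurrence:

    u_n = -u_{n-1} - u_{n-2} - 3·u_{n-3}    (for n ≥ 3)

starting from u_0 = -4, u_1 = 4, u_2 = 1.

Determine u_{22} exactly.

-38819

u_3 = -1·1 + -1·4 + -3·-4 = 7
u_4 = -1·7 + -1·1 + -3·4 = -20
u_5 = -1·-20 + -1·7 + -3·1 = 10
u_6 = -1·10 + -1·-20 + -3·7 = -11
u_7 = -1·-11 + -1·10 + -3·-20 = 61
u_8 = -1·61 + -1·-11 + -3·10 = -80
u_9 = -1·-80 + -1·61 + -3·-11 = 52
u_10 = -1·52 + -1·-80 + -3·61 = -155
u_11 = -1·-155 + -1·52 + -3·-80 = 343
u_12 = -1·343 + -1·-155 + -3·52 = -344
u_13 = -1·-344 + -1·343 + -3·-155 = 466
u_14 = -1·466 + -1·-344 + -3·343 = -1151
u_15 = -1·-1151 + -1·466 + -3·-344 = 1717
u_16 = -1·1717 + -1·-1151 + -3·466 = -1964
u_17 = -1·-1964 + -1·1717 + -3·-1151 = 3700
u_18 = -1·3700 + -1·-1964 + -3·1717 = -6887
u_19 = -1·-6887 + -1·3700 + -3·-1964 = 9079
u_20 = -1·9079 + -1·-6887 + -3·3700 = -13292
u_21 = -1·-13292 + -1·9079 + -3·-6887 = 24874
u_22 = -1·24874 + -1·-13292 + -3·9079 = -38819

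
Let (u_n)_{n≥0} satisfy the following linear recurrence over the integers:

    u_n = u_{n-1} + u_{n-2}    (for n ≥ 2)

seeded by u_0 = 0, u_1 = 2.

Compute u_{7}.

26

u_2 = 1·2 + 1·0 = 2
u_3 = 1·2 + 1·2 = 4
u_4 = 1·4 + 1·2 = 6
u_5 = 1·6 + 1·4 = 10
u_6 = 1·10 + 1·6 = 16
u_7 = 1·16 + 1·10 = 26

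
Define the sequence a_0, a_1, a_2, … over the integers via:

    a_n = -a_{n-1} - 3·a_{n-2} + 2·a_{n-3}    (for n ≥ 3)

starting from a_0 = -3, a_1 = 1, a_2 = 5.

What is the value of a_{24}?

17825982

a_3 = -1·5 + -3·1 + 2·-3 = -14
a_4 = -1·-14 + -3·5 + 2·1 = 1
a_5 = -1·1 + -3·-14 + 2·5 = 51
a_6 = -1·51 + -3·1 + 2·-14 = -82
a_7 = -1·-82 + -3·51 + 2·1 = -69
a_8 = -1·-69 + -3·-82 + 2·51 = 417
a_9 = -1·417 + -3·-69 + 2·-82 = -374
a_10 = -1·-374 + -3·417 + 2·-69 = -1015
a_11 = -1·-1015 + -3·-374 + 2·417 = 2971
a_12 = -1·2971 + -3·-1015 + 2·-374 = -674
a_13 = -1·-674 + -3·2971 + 2·-1015 = -10269
a_14 = -1·-10269 + -3·-674 + 2·2971 = 18233
a_15 = -1·18233 + -3·-10269 + 2·-674 = 11226
a_16 = -1·11226 + -3·18233 + 2·-10269 = -86463
a_17 = -1·-86463 + -3·11226 + 2·18233 = 89251
a_18 = -1·89251 + -3·-86463 + 2·11226 = 192590
a_19 = -1·192590 + -3·89251 + 2·-86463 = -633269
a_20 = -1·-633269 + -3·192590 + 2·89251 = 234001
a_21 = -1·234001 + -3·-633269 + 2·192590 = 2050986
a_22 = -1·2050986 + -3·234001 + 2·-633269 = -4019527
a_23 = -1·-4019527 + -3·2050986 + 2·234001 = -1665429
a_24 = -1·-1665429 + -3·-4019527 + 2·2050986 = 17825982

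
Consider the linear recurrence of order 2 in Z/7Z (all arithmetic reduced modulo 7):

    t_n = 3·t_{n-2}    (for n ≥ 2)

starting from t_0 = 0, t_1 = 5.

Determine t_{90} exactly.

0

t_2 = 0·5 + 3·0 = 0
t_3 = 0·0 + 3·5 = 1
t_4 = 0·1 + 3·0 = 0
t_5 = 0·0 + 3·1 = 3
t_6 = 0·3 + 3·0 = 0
t_7 = 0·0 + 3·3 = 2
t_8 = 0·2 + 3·0 = 0
t_9 = 0·0 + 3·2 = 6
t_10 = 0·6 + 3·0 = 0
t_11 = 0·0 + 3·6 = 4
t_12 = 0·4 + 3·0 = 0
t_13 = 0·0 + 3·4 = 5
(t_12, t_13) = (0, 5) = (t_0, t_1), so the sequence has period 12.
90 ≡ 6 (mod 12), hence t_90 = t_6 = 0.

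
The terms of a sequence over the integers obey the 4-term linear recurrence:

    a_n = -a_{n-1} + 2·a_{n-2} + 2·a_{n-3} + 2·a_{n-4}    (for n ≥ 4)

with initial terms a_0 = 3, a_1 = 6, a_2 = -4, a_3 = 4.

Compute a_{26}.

-616062

a_4 = -1·4 + 2·-4 + 2·6 + 2·3 = 6
a_5 = -1·6 + 2·4 + 2·-4 + 2·6 = 6
a_6 = -1·6 + 2·6 + 2·4 + 2·-4 = 6
a_7 = -1·6 + 2·6 + 2·6 + 2·4 = 26
a_8 = -1·26 + 2·6 + 2·6 + 2·6 = 10
a_9 = -1·10 + 2·26 + 2·6 + 2·6 = 66
a_10 = -1·66 + 2·10 + 2·26 + 2·6 = 18
a_11 = -1·18 + 2·66 + 2·10 + 2·26 = 186
a_12 = -1·186 + 2·18 + 2·66 + 2·10 = 2
a_13 = -1·2 + 2·186 + 2·18 + 2·66 = 538
a_14 = -1·538 + 2·2 + 2·186 + 2·18 = -126
a_15 = -1·-126 + 2·538 + 2·2 + 2·186 = 1578
a_16 = -1·1578 + 2·-126 + 2·538 + 2·2 = -750
a_17 = -1·-750 + 2·1578 + 2·-126 + 2·538 = 4730
a_18 = -1·4730 + 2·-750 + 2·1578 + 2·-126 = -3326
a_19 = -1·-3326 + 2·4730 + 2·-750 + 2·1578 = 14442
a_20 = -1·14442 + 2·-3326 + 2·4730 + 2·-750 = -13134
a_21 = -1·-13134 + 2·14442 + 2·-3326 + 2·4730 = 44826
a_22 = -1·44826 + 2·-13134 + 2·14442 + 2·-3326 = -48862
a_23 = -1·-48862 + 2·44826 + 2·-13134 + 2·14442 = 141130
a_24 = -1·141130 + 2·-48862 + 2·44826 + 2·-13134 = -175470
a_25 = -1·-175470 + 2·141130 + 2·-48862 + 2·44826 = 449658
a_26 = -1·449658 + 2·-175470 + 2·141130 + 2·-48862 = -616062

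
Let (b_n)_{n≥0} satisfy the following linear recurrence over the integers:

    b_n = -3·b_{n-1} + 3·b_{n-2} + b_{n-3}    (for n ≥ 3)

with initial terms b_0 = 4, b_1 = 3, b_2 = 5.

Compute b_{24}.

5631988329244

b_3 = -3·5 + 3·3 + 1·4 = -2
b_4 = -3·-2 + 3·5 + 1·3 = 24
b_5 = -3·24 + 3·-2 + 1·5 = -73
b_6 = -3·-73 + 3·24 + 1·-2 = 289
b_7 = -3·289 + 3·-73 + 1·24 = -1062
b_8 = -3·-1062 + 3·289 + 1·-73 = 3980
b_9 = -3·3980 + 3·-1062 + 1·289 = -14837
b_10 = -3·-14837 + 3·3980 + 1·-1062 = 55389
b_11 = -3·55389 + 3·-14837 + 1·3980 = -206698
b_12 = -3·-206698 + 3·55389 + 1·-14837 = 771424
b_13 = -3·771424 + 3·-206698 + 1·55389 = -2878977
b_14 = -3·-2878977 + 3·771424 + 1·-206698 = 10744505
b_15 = -3·10744505 + 3·-2878977 + 1·771424 = -40099022
b_16 = -3·-40099022 + 3·10744505 + 1·-2878977 = 149651604
b_17 = -3·149651604 + 3·-40099022 + 1·10744505 = -558507373
b_18 = -3·-558507373 + 3·149651604 + 1·-40099022 = 2084377909
b_19 = -3·2084377909 + 3·-558507373 + 1·149651604 = -7779004242
b_20 = -3·-7779004242 + 3·2084377909 + 1·-558507373 = 29031639080
b_21 = -3·29031639080 + 3·-7779004242 + 1·2084377909 = -108347552057
b_22 = -3·-108347552057 + 3·29031639080 + 1·-7779004242 = 404358569169
b_23 = -3·404358569169 + 3·-108347552057 + 1·29031639080 = -1509086724598
b_24 = -3·-1509086724598 + 3·404358569169 + 1·-108347552057 = 5631988329244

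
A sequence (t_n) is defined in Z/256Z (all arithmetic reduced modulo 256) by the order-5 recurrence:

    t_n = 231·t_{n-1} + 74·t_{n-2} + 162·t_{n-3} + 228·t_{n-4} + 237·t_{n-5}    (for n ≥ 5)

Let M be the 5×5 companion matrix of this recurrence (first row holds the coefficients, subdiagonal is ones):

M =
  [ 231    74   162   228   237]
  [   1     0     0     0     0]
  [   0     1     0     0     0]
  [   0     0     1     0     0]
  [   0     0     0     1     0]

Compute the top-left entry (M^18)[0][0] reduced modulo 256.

(M^18)[0][0] is the top entry after applying M 18 times to the unit state (1, 0, 0, 0, 0). Equivalently it is h_{22} for the auxiliary sequence (h_n) obeying the same recurrence with h_4 = 1 and h_i = 0 for 0 ≤ i < 4:
h_5 = 231·1 + 74·0 + 162·0 + 228·0 + 237·0 = 231
h_6 = 231·231 + 74·1 + 162·0 + 228·0 + 237·0 = 187
h_7 = 231·187 + 74·231 + 162·1 + 228·0 + 237·0 = 37
h_8 = 231·37 + 74·187 + 162·231 + 228·1 + 237·0 = 131
h_9 = 231·131 + 74·37 + 162·187 + 228·231 + 237·1 = 230
h_10 = 231·230 + 74·131 + 162·37 + 228·187 + 237·231 = 57
h_11 = 231·57 + 74·230 + 162·131 + 228·37 + 237·187 = 228
h_12 = 231·228 + 74·57 + 162·230 + 228·131 + 237·37 = 175
h_13 = 231·175 + 74·228 + 162·57 + 228·230 + 237·131 = 2
h_14 = 231·2 + 74·175 + 162·228 + 228·57 + 237·230 = 94
h_15 = 231·94 + 74·2 + 162·175 + 228·228 + 237·57 = 249
h_16 = 231·249 + 74·94 + 162·2 + 228·175 + 237·228 = 15
h_17 = 231·15 + 74·249 + 162·94 + 228·2 + 237·175 = 202
h_18 = 231·202 + 74·15 + 162·249 + 228·94 + 237·2 = 192
h_19 = 231·192 + 74·202 + 162·15 + 228·249 + 237·94 = 236
h_20 = 231·236 + 74·192 + 162·202 + 228·15 + 237·249 = 41
h_21 = 231·41 + 74·236 + 162·192 + 228·202 + 237·15 = 130
h_22 = 231·130 + 74·41 + 162·236 + 228·192 + 237·202 = 130

130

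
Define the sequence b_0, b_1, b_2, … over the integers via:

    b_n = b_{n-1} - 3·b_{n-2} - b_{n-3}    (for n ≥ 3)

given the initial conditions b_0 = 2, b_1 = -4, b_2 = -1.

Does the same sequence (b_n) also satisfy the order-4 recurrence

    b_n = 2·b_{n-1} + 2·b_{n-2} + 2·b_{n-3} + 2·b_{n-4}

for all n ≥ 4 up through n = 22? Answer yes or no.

Terms b_0..b_22: 2, -4, -1, 9, 16, -10, -67, -53, 158, 384, -37, -1347, -1620, 2458, 8665, 2911, -25542, -42940, 30775, 185137, 135752, -450434, -1042827
n=4: candidate gives 12, actual b_4 = 16 ✗

no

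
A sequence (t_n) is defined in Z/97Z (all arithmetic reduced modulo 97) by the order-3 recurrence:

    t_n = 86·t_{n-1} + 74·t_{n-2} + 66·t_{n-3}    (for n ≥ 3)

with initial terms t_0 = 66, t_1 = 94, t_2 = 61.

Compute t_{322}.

69

t_3 = 86·61 + 74·94 + 66·66 = 68
t_4 = 86·68 + 74·61 + 66·94 = 76
t_5 = 86·76 + 74·68 + 66·61 = 74
t_6 = 86·74 + 74·76 + 66·68 = 83
t_7 = 86·83 + 74·74 + 66·76 = 73
t_8 = 86·73 + 74·83 + 66·74 = 38
Continuing the recurrence:
  t_9 = 83;  t_10 = 24;  t_11 = 44;  t_12 = 77;  t_13 = 16;  t_14 = 84
  t_15 = 7;  t_16 = 17;  t_17 = 55;  t_18 = 48;  t_19 = 8;  t_20 = 13
  t_21 = 28;  t_22 = 18;  t_23 = 16;  t_24 = 94;  t_25 = 77;  t_26 = 84
  t_27 = 17;  t_28 = 53;  t_29 = 11;  t_30 = 73;  t_31 = 17;  t_32 = 24
  t_33 = 89;  t_34 = 76;  t_35 = 59;  t_36 = 82;  t_37 = 41;  t_38 = 5
  t_39 = 49;  t_40 = 15;  t_41 = 8;  t_42 = 85;  t_43 = 65;  t_44 = 89
  t_45 = 32;  t_46 = 48;  t_47 = 51;  t_48 = 59;  t_49 = 85;  t_50 = 7
  t_51 = 19;  t_52 = 2;  t_53 = 3;  t_54 = 11;  t_55 = 39;  t_56 = 1
  t_57 = 12;  t_58 = 91;  t_59 = 50;  t_60 = 89;  t_61 = 94;  t_62 = 25
  t_63 = 42;  t_64 = 26;  t_65 = 10;  t_66 = 27;  t_67 = 25;  t_68 = 55
  t_69 = 20;  t_70 = 68;  t_71 = 94;  t_72 = 80;  t_73 = 88;  t_74 = 1
  t_75 = 44;  t_76 = 63;  t_77 = 10;  t_78 = 84;  t_79 = 94;  t_80 = 22
  t_81 = 36;  t_82 = 64;  t_83 = 17;  t_84 = 38;  t_85 = 20;  t_86 = 28
  t_87 = 91;  t_88 = 63;  t_89 = 32;  t_90 = 34;  t_91 = 41;  t_92 = 6
  t_93 = 71;  t_94 = 41;  t_95 = 58;  t_96 = 1;  t_97 = 3;  t_98 = 86
  t_99 = 21;  t_100 = 26;  t_101 = 57;  t_102 = 64;  t_103 = 89;  t_104 = 50
  t_105 = 75;  t_106 = 19;  t_107 = 8;  t_108 = 60;  t_109 = 22;  t_110 = 70
  t_111 = 65;  t_112 = 0;  t_113 = 21;  t_114 = 82;  t_115 = 70;  t_116 = 88
  t_117 = 21;  t_118 = 37;  t_119 = 68;  t_120 = 78;  t_121 = 20;  t_122 = 49
  t_123 = 75;  t_124 = 47;  t_125 = 22;  t_126 = 38;  t_127 = 44;  t_128 = 94
  t_129 = 74;  t_130 = 25;  t_131 = 56;  t_132 = 7;  t_133 = 91;  t_134 = 12
  t_135 = 80;  t_136 = 0;  t_137 = 19;  t_138 = 27;  t_139 = 42;  t_140 = 74
  t_141 = 2;  t_142 = 78;  t_143 = 3;  t_144 = 51;  t_145 = 56;  t_146 = 58
  t_147 = 82;  t_148 = 5;  t_149 = 44;  t_150 = 60;  t_151 = 16;  t_152 = 87
  t_153 = 16;  t_154 = 43;  t_155 = 51;  t_156 = 88;  t_157 = 18;  t_158 = 77
  t_159 = 85;  t_160 = 34;  t_161 = 37;  t_162 = 56;  t_163 = 1;  t_164 = 76
  t_165 = 24;  t_166 = 91;  t_167 = 68;  t_168 = 4;  t_169 = 33;  t_170 = 56
  t_171 = 53;  t_172 = 16;  t_173 = 70;  t_174 = 32;  t_175 = 64;  t_176 = 76
  t_177 = 95;  t_178 = 73;  t_179 = 88;  t_180 = 34;  t_181 = 92;  t_182 = 37
  t_183 = 12;  t_184 = 45;  t_185 = 22;  t_186 = 0;  t_187 = 39;  t_188 = 53
  t_189 = 72;  t_190 = 78;  t_191 = 14;  t_192 = 88;  t_193 = 75;  t_194 = 15
  t_195 = 38;  t_196 = 16;  t_197 = 37;  t_198 = 84;  t_199 = 57;  t_200 = 77
  t_201 = 88;  t_202 = 53;  t_203 = 50;  t_204 = 62;  t_205 = 17;  t_206 = 38
  t_207 = 82;  t_208 = 25;  t_209 = 56;  t_210 = 50;  t_211 = 6;  t_212 = 55
  t_213 = 35;  t_214 = 7;  t_215 = 32;  t_216 = 51;  t_217 = 38;  t_218 = 36
  t_219 = 59;  t_220 = 61;  t_221 = 57;  t_222 = 21;  t_223 = 59;  t_224 = 11
  t_225 = 5;  t_226 = 94;  t_227 = 62;  t_228 = 8;  t_229 = 34;  t_230 = 42
  t_231 = 60;  t_232 = 36;  t_233 = 26;  t_234 = 33;  t_235 = 57;  t_236 = 39
  t_237 = 50;  t_238 = 84;  t_239 = 15;  t_240 = 39;  t_241 = 17;  t_242 = 3
  t_243 = 16;  t_244 = 4;  t_245 = 77;  t_246 = 20;  t_247 = 19;  t_248 = 48
  t_249 = 64;  t_250 = 28;  t_251 = 30;  t_252 = 49;  t_253 = 37;  t_254 = 58
  t_255 = 96;  t_256 = 52;  t_257 = 78;  t_258 = 14;  t_259 = 29;  t_260 = 45
  t_261 = 53;  t_262 = 5;  t_263 = 47;  t_264 = 53;  t_265 = 24;  t_266 = 67
  t_267 = 75;  t_268 = 91;  t_269 = 47;  t_270 = 12;  t_271 = 40;  t_272 = 58
  t_273 = 10;  t_274 = 32;  t_275 = 45;  t_276 = 11;  t_277 = 83;  t_278 = 58
  t_279 = 22;  t_280 = 22;  t_281 = 73;  t_282 = 46;  t_283 = 43;  t_284 = 86
  t_285 = 34;  t_286 = 1;  t_287 = 33;  t_288 = 15;  t_289 = 15;  t_290 = 19
  t_291 = 48;  t_292 = 25;  t_293 = 69;  t_294 = 88;  t_295 = 65;  t_296 = 69
  t_297 = 62;  t_298 = 81;  t_299 = 6;  t_300 = 29;  t_301 = 39;  t_302 = 76
  t_303 = 84;  t_304 = 96;  t_305 = 88;  t_306 = 40;  t_307 = 89;  t_308 = 29
  t_309 = 80;  t_310 = 59;  t_311 = 7;  t_312 = 63;  t_313 = 33;  t_314 = 8
  t_315 = 13;  t_316 = 8;  t_317 = 44;  t_318 = 93;  t_319 = 45;  t_320 = 76
t_321 = 86·76 + 74·45 + 66·93 = 96
t_322 = 86·96 + 74·76 + 66·45 = 69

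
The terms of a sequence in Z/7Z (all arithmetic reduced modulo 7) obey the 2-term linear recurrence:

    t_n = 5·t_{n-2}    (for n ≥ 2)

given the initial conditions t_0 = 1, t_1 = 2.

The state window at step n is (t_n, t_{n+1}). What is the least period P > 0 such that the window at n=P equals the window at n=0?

12

n=0: window = (1, 2)
n=1: window = (2, 5)
n=2: window = (5, 3)
n=3: window = (3, 4)
n=4: window = (4, 1)
n=5: window = (1, 6)
n=6: window = (6, 5)
n=7: window = (5, 2)
n=8: window = (2, 4)
n=9: window = (4, 3)
n=10: window = (3, 6)
n=11: window = (6, 1)
n=12: window = (1, 2)
window at n=12 equals window at n=0 → period = 12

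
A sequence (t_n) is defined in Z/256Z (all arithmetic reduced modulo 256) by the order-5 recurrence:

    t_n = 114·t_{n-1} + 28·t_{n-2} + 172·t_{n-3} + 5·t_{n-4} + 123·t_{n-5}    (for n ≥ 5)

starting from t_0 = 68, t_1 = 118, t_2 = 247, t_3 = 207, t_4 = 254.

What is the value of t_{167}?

t_5 = 114·254 + 28·207 + 172·247 + 5·118 + 123·68 = 174
t_6 = 114·174 + 28·254 + 172·207 + 5·247 + 123·118 = 221
t_7 = 114·221 + 28·174 + 172·254 + 5·207 + 123·247 = 210
t_8 = 114·210 + 28·221 + 172·174 + 5·254 + 123·207 = 3
t_9 = 114·3 + 28·210 + 172·221 + 5·174 + 123·254 = 58
t_10 = 114·58 + 28·3 + 172·210 + 5·221 + 123·174 = 43
Continuing the recurrence:
  t_11 = 203;  t_12 = 7;  t_13 = 201;  t_14 = 95;  t_15 = 158;  t_16 = 120
  t_17 = 214;  t_18 = 2;  t_19 = 167;  t_20 = 160;  t_21 = 178;  t_22 = 212
  t_23 = 153;  t_24 = 71;  t_25 = 36;  t_26 = 66;  t_27 = 225;  t_28 = 128
  t_29 = 197;  t_30 = 124;  t_31 = 223;  t_32 = 213;  t_33 = 231;  t_34 = 17
  t_35 = 225;  t_36 = 144;  t_37 = 2;  t_38 = 34;  t_39 = 172;  t_40 = 147
  t_41 = 88;  t_42 = 116;  t_43 = 190;  t_44 = 239;  t_45 = 127;  t_46 = 230
  t_47 = 86;  t_48 = 189;  t_49 = 106;  t_50 = 43;  t_51 = 234;  t_52 = 35
  t_53 = 243;  t_54 = 7;  t_55 = 113;  t_56 = 119;  t_57 = 158;  t_58 = 48
  t_59 = 46;  t_60 = 130;  t_61 = 111;  t_62 = 104;  t_63 = 194;  t_64 = 252
  t_65 = 241;  t_66 = 151;  t_67 = 172;  t_68 = 42;  t_69 = 193;  t_70 = 216
  t_71 = 109;  t_72 = 76;  t_73 = 215;  t_74 = 61;  t_75 = 167;  t_76 = 89
  t_77 = 153;  t_78 = 144;  t_79 = 58;  t_80 = 90;  t_81 = 236;  t_82 = 59
  t_83 = 224;  t_84 = 100;  t_85 = 134;  t_86 = 167;  t_87 = 239;  t_88 = 78
  t_89 = 190;  t_90 = 93;  t_91 = 130;  t_92 = 19;  t_93 = 90;  t_94 = 155
  t_95 = 219;  t_96 = 199;  t_97 = 153;  t_98 = 79;  t_99 = 94;  t_100 = 104
  t_101 = 70;  t_102 = 194;  t_103 = 183;  t_104 = 240;  t_105 = 146;  t_106 = 164
  t_107 = 9;  t_108 = 167;  t_109 = 180;  t_110 = 210;  t_111 = 97;  t_112 = 176
  t_113 = 213;  t_114 = 220;  t_115 = 79;  t_116 = 101;  t_117 = 39;  t_118 = 33
  t_119 = 17;  t_120 = 80;  t_121 = 242;  t_122 = 82;  t_123 = 236;  t_124 = 99
  t_125 = 40;  t_126 = 20;  t_127 = 206;  t_128 = 31;  t_129 = 31;  t_130 = 54
  t_131 = 230;  t_132 = 189;  t_133 = 26;  t_134 = 187;  t_135 = 138;  t_136 = 147
  t_137 = 131;  t_138 = 71;  t_139 = 65;  t_140 = 231;  t_141 = 222;  t_142 = 32
  t_143 = 30;  t_144 = 194;  t_145 = 127;  t_146 = 56;  t_147 = 34;  t_148 = 204
  t_149 = 225;  t_150 = 119;  t_151 = 60;  t_152 = 58;  t_153 = 193;  t_154 = 8
  t_155 = 253;  t_156 = 44;  t_157 = 71;  t_158 = 77;  t_159 = 103;  t_160 = 105
  t_161 = 73;  t_162 = 208;  t_163 = 42;  t_164 = 10;  t_165 = 172
t_166 = 114·172 + 28·10 + 172·42 + 5·208 + 123·73 = 11
t_167 = 114·11 + 28·172 + 172·10 + 5·42 + 123·208 = 48

48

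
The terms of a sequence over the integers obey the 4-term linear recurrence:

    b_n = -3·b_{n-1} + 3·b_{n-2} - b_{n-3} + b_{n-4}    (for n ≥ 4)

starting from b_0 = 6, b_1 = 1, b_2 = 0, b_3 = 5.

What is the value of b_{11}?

b_4 = -3·5 + 3·0 + -1·1 + 1·6 = -10
b_5 = -3·-10 + 3·5 + -1·0 + 1·1 = 46
b_6 = -3·46 + 3·-10 + -1·5 + 1·0 = -173
b_7 = -3·-173 + 3·46 + -1·-10 + 1·5 = 672
b_8 = -3·672 + 3·-173 + -1·46 + 1·-10 = -2591
b_9 = -3·-2591 + 3·672 + -1·-173 + 1·46 = 10008
b_10 = -3·10008 + 3·-2591 + -1·672 + 1·-173 = -38642
b_11 = -3·-38642 + 3·10008 + -1·-2591 + 1·672 = 149213

149213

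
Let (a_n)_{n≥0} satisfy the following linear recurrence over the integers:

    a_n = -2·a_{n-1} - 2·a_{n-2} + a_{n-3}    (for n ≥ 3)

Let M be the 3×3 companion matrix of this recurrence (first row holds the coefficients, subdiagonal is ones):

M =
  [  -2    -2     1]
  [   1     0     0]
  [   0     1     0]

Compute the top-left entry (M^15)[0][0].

-895

(M^15)[0][0] is the top entry after applying M 15 times to the unit state (1, 0, 0). Equivalently it is h_{17} for the auxiliary sequence (h_n) obeying the same recurrence with h_2 = 1 and h_i = 0 for 0 ≤ i < 2:
h_3 = -2·1 + -2·0 + 1·0 = -2
h_4 = -2·-2 + -2·1 + 1·0 = 2
h_5 = -2·2 + -2·-2 + 1·1 = 1
h_6 = -2·1 + -2·2 + 1·-2 = -8
h_7 = -2·-8 + -2·1 + 1·2 = 16
h_8 = -2·16 + -2·-8 + 1·1 = -15
h_9 = -2·-15 + -2·16 + 1·-8 = -10
h_10 = -2·-10 + -2·-15 + 1·16 = 66
h_11 = -2·66 + -2·-10 + 1·-15 = -127
h_12 = -2·-127 + -2·66 + 1·-10 = 112
h_13 = -2·112 + -2·-127 + 1·66 = 96
h_14 = -2·96 + -2·112 + 1·-127 = -543
h_15 = -2·-543 + -2·96 + 1·112 = 1006
h_16 = -2·1006 + -2·-543 + 1·96 = -830
h_17 = -2·-830 + -2·1006 + 1·-543 = -895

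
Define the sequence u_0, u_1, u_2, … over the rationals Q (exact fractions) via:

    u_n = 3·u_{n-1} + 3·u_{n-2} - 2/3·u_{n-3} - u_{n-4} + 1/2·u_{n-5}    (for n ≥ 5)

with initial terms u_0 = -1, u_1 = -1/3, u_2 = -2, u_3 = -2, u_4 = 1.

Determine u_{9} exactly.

u_5 = 3·1 + 3·-2 + -2/3·-2 + -1·-1/3 + 1/2·-1 = -11/6
u_6 = 3·-11/6 + 3·1 + -2/3·-2 + -1·-2 + 1/2·-1/3 = 2/3
u_7 = 3·2/3 + 3·-11/6 + -2/3·1 + -1·-2 + 1/2·-2 = -19/6
u_8 = 3·-19/6 + 3·2/3 + -2/3·-11/6 + -1·1 + 1/2·-2 = -149/18
u_9 = 3·-149/18 + 3·-19/6 + -2/3·2/3 + -1·-11/6 + 1/2·1 = -292/9

-292/9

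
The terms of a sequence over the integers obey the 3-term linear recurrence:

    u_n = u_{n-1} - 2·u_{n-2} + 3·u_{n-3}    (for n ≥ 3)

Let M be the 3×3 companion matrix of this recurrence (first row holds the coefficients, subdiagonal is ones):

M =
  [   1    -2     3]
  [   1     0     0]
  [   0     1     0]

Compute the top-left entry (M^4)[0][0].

(M^4)[0][0] is the top entry after applying M 4 times to the unit state (1, 0, 0). Equivalently it is h_{6} for the auxiliary sequence (h_n) obeying the same recurrence with h_2 = 1 and h_i = 0 for 0 ≤ i < 2:
h_3 = 1·1 + -2·0 + 3·0 = 1
h_4 = 1·1 + -2·1 + 3·0 = -1
h_5 = 1·-1 + -2·1 + 3·1 = 0
h_6 = 1·0 + -2·-1 + 3·1 = 5

5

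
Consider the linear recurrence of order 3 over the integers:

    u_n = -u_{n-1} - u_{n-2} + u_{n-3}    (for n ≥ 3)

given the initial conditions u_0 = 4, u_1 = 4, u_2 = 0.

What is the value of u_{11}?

u_3 = -1·0 + -1·4 + 1·4 = 0
u_4 = -1·0 + -1·0 + 1·4 = 4
u_5 = -1·4 + -1·0 + 1·0 = -4
u_6 = -1·-4 + -1·4 + 1·0 = 0
u_7 = -1·0 + -1·-4 + 1·4 = 8
u_8 = -1·8 + -1·0 + 1·-4 = -12
u_9 = -1·-12 + -1·8 + 1·0 = 4
u_10 = -1·4 + -1·-12 + 1·8 = 16
u_11 = -1·16 + -1·4 + 1·-12 = -32

-32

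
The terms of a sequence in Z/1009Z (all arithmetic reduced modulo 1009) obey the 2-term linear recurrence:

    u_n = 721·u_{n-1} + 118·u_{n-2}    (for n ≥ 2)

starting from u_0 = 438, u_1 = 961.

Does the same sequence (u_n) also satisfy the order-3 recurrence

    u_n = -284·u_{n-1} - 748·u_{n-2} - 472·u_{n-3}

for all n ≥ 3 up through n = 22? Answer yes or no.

yes

Terms u_0..u_22: 438, 961, 932, 368, 965, 601, 313, 954, 306, 228, 714, 874, 34, 512, 843, 261, 90, 842, 194, 97, 1, 59, 279
n=3: candidate gives 368, actual u_3 = 368 ✓
n=4: candidate gives 965, actual u_4 = 965 ✓
n=5: candidate gives 601, actual u_5 = 601 ✓
n=6: candidate gives 313, actual u_6 = 313 ✓
n=7: candidate gives 954, actual u_7 = 954 ✓
n=8: candidate gives 306, actual u_8 = 306 ✓
n=9: candidate gives 228, actual u_9 = 228 ✓
n=10: candidate gives 714, actual u_10 = 714 ✓
n=11: candidate gives 874, actual u_11 = 874 ✓
n=12: candidate gives 34, actual u_12 = 34 ✓
n=13: candidate gives 512, actual u_13 = 512 ✓
n=14: candidate gives 843, actual u_14 = 843 ✓
n=15: candidate gives 261, actual u_15 = 261 ✓
n=16: candidate gives 90, actual u_16 = 90 ✓
n=17: candidate gives 842, actual u_17 = 842 ✓
n=18: candidate gives 194, actual u_18 = 194 ✓
n=19: candidate gives 97, actual u_19 = 97 ✓
n=20: candidate gives 1, actual u_20 = 1 ✓
n=21: candidate gives 59, actual u_21 = 59 ✓
n=22: candidate gives 279, actual u_22 = 279 ✓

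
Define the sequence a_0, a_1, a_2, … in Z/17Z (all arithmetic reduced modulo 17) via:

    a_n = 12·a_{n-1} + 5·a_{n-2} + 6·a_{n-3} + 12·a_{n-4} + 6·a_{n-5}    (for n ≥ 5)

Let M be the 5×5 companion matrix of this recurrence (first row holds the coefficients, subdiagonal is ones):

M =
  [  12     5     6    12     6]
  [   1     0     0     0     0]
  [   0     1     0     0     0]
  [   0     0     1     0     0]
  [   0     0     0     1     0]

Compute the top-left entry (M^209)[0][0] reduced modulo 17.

9

(M^209)[0][0] is the top entry after applying M 209 times to the unit state (1, 0, 0, 0, 0). Equivalently it is h_{213} for the auxiliary sequence (h_n) obeying the same recurrence with h_4 = 1 and h_i = 0 for 0 ≤ i < 4:
h_5 = 12·1 + 5·0 + 6·0 + 12·0 + 6·0 = 12
h_6 = 12·12 + 5·1 + 6·0 + 12·0 + 6·0 = 13
h_7 = 12·13 + 5·12 + 6·1 + 12·0 + 6·0 = 1
h_8 = 12·1 + 5·13 + 6·12 + 12·1 + 6·0 = 8
h_9 = 12·8 + 5·1 + 6·13 + 12·12 + 6·1 = 6
h_10 = 12·6 + 5·8 + 6·1 + 12·13 + 6·12 = 6
Continuing the recurrence:
  h_11 = 2;  h_12 = 5;  h_13 = 5;  h_14 = 1;  h_15 = 8;  h_16 = 16
  h_17 = 5;  h_18 = 9;  h_19 = 8;  h_20 = 3;  h_21 = 14;  h_22 = 12
  h_23 = 8;  h_24 = 1;  h_25 = 4;  h_26 = 6;  h_27 = 11;  h_28 = 8
  h_29 = 3;  h_30 = 0;  h_31 = 10;  h_32 = 11;  h_33 = 11;  h_34 = 10
  h_35 = 4;  h_36 = 16;  h_37 = 11;  h_38 = 14;  h_39 = 2;  h_40 = 2
  h_41 = 6;  h_42 = 5;  h_43 = 6;  h_44 = 16;  h_45 = 13;  h_46 = 11
  h_47 = 4;  h_48 = 1;  h_49 = 10;  h_50 = 2;  h_51 = 7;  h_52 = 3
  h_53 = 5;  h_54 = 14;  h_55 = 1;  h_56 = 3;  h_57 = 16;  h_58 = 3
  h_59 = 9;  h_60 = 6;  h_61 = 5;  h_62 = 4;  h_63 = 14;  h_64 = 4
  h_65 = 0;  h_66 = 12;  h_67 = 3;  h_68 = 7;  h_69 = 8;  h_70 = 4
  h_71 = 0;  h_72 = 0;  h_73 = 9;  h_74 = 0;  h_75 = 1;  h_76 = 15
  h_77 = 4;  h_78 = 13;  h_79 = 6;  h_80 = 7;  h_81 = 7;  h_82 = 12
  h_83 = 14;  h_84 = 16;  h_85 = 1;  h_86 = 5;  h_87 = 10;  h_88 = 2
  h_89 = 8;  h_90 = 11;  h_91 = 11;  h_92 = 13;  h_93 = 11;  h_94 = 1
  h_95 = 3;  h_96 = 6;  h_97 = 14;  h_98 = 5;  h_99 = 4;  h_100 = 9
  h_101 = 5;  h_102 = 1;  h_103 = 16;  h_104 = 2;  h_105 = 3;  h_106 = 14
  h_107 = 2;  h_108 = 11;  h_109 = 2;  h_110 = 5;  h_111 = 6;  h_112 = 15
  h_113 = 7;  h_114 = 12;  h_115 = 14;  h_116 = 10;  h_117 = 11;  h_118 = 10
  h_119 = 16;  h_120 = 2;  h_121 = 16;  h_122 = 8;  h_123 = 15;  h_124 = 11
  h_125 = 0;  h_126 = 14;  h_127 = 3;  h_128 = 5;  h_129 = 4;  h_130 = 4
  h_131 = 14;  h_132 = 1;  h_133 = 14;  h_134 = 6;  h_135 = 0;  h_136 = 6
  h_137 = 10;  h_138 = 0;  h_139 = 3;  h_140 = 15;  h_141 = 11;  h_142 = 13
  h_143 = 14;  h_144 = 4;  h_145 = 10;  h_146 = 4;  h_147 = 11;  h_148 = 4
  h_149 = 16;  h_150 = 12;  h_151 = 13;  h_152 = 1;  h_153 = 8;  h_154 = 11
  h_155 = 15;  h_156 = 16;  h_157 = 10;  h_158 = 11;  h_159 = 14;  h_160 = 4
  h_161 = 9;  h_162 = 13;  h_163 = 0;  h_164 = 13;  h_165 = 9;  h_166 = 9
  h_167 = 3;  h_168 = 2;  h_169 = 7;  h_170 = 2;  h_171 = 8;  h_172 = 3
  h_173 = 14;  h_174 = 8;  h_175 = 3;  h_176 = 6;  h_177 = 15;  h_178 = 0
  h_179 = 8;  h_180 = 4;  h_181 = 15;  h_182 = 15;  h_183 = 1;  h_184 = 1
  h_185 = 5;  h_186 = 1;  h_187 = 9;  h_188 = 8;  h_189 = 9;  h_190 = 6
  h_191 = 7;  h_192 = 12;  h_193 = 14;  h_194 = 5;  h_195 = 16;  h_196 = 11
  h_197 = 6;  h_198 = 10;  h_199 = 13;  h_200 = 11;  h_201 = 4;  h_202 = 14
  h_203 = 11;  h_204 = 11;  h_205 = 11;  h_206 = 3;  h_207 = 16;  h_208 = 12
  h_209 = 15;  h_210 = 13;  h_211 = 3
h_212 = 12·3 + 5·13 + 6·15 + 12·12 + 6·16 = 6
h_213 = 12·6 + 5·3 + 6·13 + 12·15 + 6·12 = 9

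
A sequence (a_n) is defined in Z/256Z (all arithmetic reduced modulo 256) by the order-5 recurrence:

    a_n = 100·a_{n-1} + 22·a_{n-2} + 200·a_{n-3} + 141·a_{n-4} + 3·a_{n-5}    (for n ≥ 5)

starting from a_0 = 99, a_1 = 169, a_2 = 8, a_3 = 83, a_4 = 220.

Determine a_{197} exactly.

177

a_5 = 100·220 + 22·83 + 200·8 + 141·169 + 3·99 = 144
a_6 = 100·144 + 22·220 + 200·83 + 141·8 + 3·169 = 99
a_7 = 100·99 + 22·144 + 200·220 + 141·83 + 3·8 = 187
a_8 = 100·187 + 22·99 + 200·144 + 141·220 + 3·83 = 51
a_9 = 100·51 + 22·187 + 200·99 + 141·144 + 3·220 = 58
a_10 = 100·58 + 22·51 + 200·187 + 141·99 + 3·144 = 89
Continuing the recurrence:
  a_11 = 192;  a_12 = 62;  a_13 = 203;  a_14 = 83;  a_15 = 25;  a_16 = 228
  a_17 = 151;  a_18 = 52;  a_19 = 40;  a_20 = 239;  a_21 = 67;  a_22 = 95
  a_23 = 58;  a_24 = 69;  a_25 = 220;  a_26 = 74;  a_27 = 199;  a_28 = 167
  a_29 = 33;  a_30 = 12;  a_31 = 119;  a_32 = 156;  a_33 = 172;  a_34 = 143
  a_35 = 51;  a_36 = 231;  a_37 = 230;  a_38 = 81;  a_39 = 164;  a_40 = 138
  a_41 = 171;  a_42 = 23;  a_43 = 197;  a_44 = 116;  a_45 = 3;  a_46 = 184
  a_47 = 136;  a_48 = 123;  a_49 = 127;  a_50 = 207;  a_51 = 238;  a_52 = 81
  a_53 = 52;  a_54 = 182;  a_55 = 91;  a_56 = 55;  a_57 = 21;  a_58 = 224
  a_59 = 135;  a_60 = 192;  a_61 = 208;  a_62 = 215;  a_63 = 215;  a_64 = 75
  a_65 = 142;  a_66 = 189;  a_67 = 144;  a_68 = 66;  a_69 = 231;  a_70 = 43
  a_71 = 189;  a_72 = 8;  a_73 = 247;  a_74 = 56;  a_75 = 244;  a_76 = 183
  a_77 = 87;  a_78 = 19;  a_79 = 234;  a_80 = 169;  a_81 = 8;  a_82 = 242
  a_83 = 91;  a_84 = 107;  a_85 = 17;  a_86 = 80;  a_87 = 67;  a_88 = 84
  a_89 = 176;  a_90 = 147;  a_91 = 3;  a_92 = 91;  a_93 = 146;  a_94 = 57
  a_95 = 72;  a_96 = 62;  a_97 = 107;  a_98 = 123;  a_99 = 1;  a_100 = 140
  a_101 = 135;  a_102 = 140;  a_103 = 168;  a_104 = 63;  a_105 = 107;  a_106 = 39
  a_107 = 210;  a_108 = 165;  a_109 = 164;  a_110 = 10;  a_111 = 7;  a_112 = 15
  a_113 = 137;  a_114 = 180;  a_115 = 199;  a_116 = 148;  a_117 = 44;  a_118 = 31
  a_119 = 59;  a_120 = 239;  a_121 = 158;  a_122 = 241;  a_123 = 76;  a_124 = 42
  a_125 = 11;  a_126 = 223;  a_127 = 141;  a_128 = 220;  a_129 = 211;  a_130 = 112
  a_131 = 8;  a_132 = 107;  a_133 = 199;  a_134 = 87;  a_135 = 102;  a_136 = 209
  a_137 = 60;  a_138 = 86;  a_139 = 59;  a_140 = 159;  a_141 = 221;  a_142 = 40
  a_143 = 87;  a_144 = 88;  a_145 = 176;  a_146 = 231;  a_147 = 127;  a_148 = 115
  a_149 = 70;  a_150 = 189;  a_151 = 88;  a_152 = 34;  a_153 = 103;  a_154 = 211
  a_155 = 133;  a_156 = 80;  a_157 = 167;  a_158 = 112;  a_159 = 84;  a_160 = 135
  a_161 = 95;  a_162 = 251;  a_163 = 66;  a_164 = 233;  a_165 = 176;  a_166 = 178
  a_167 = 251;  a_168 = 243;  a_169 = 57;  a_170 = 88;  a_171 = 115;  a_172 = 204
  a_173 = 144;  a_174 = 195;  a_175 = 75;  a_176 = 67;  a_177 = 170;  a_178 = 217
  a_179 = 80;  a_180 = 126;  a_181 = 11;  a_182 = 35;  a_183 = 169;  a_184 = 244
  a_185 = 183;  a_186 = 228;  a_187 = 232;  a_188 = 143;  a_189 = 147;  a_190 = 175
  a_191 = 42;  a_192 = 197;  a_193 = 236;  a_194 = 10;  a_195 = 71
a_196 = 100·71 + 22·10 + 200·236 + 141·197 + 3·42 = 247
a_197 = 100·247 + 22·71 + 200·10 + 141·236 + 3·197 = 177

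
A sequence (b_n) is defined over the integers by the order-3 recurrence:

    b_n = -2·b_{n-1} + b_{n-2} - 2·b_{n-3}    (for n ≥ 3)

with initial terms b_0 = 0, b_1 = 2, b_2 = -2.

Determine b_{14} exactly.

-306010

b_3 = -2·-2 + 1·2 + -2·0 = 6
b_4 = -2·6 + 1·-2 + -2·2 = -18
b_5 = -2·-18 + 1·6 + -2·-2 = 46
b_6 = -2·46 + 1·-18 + -2·6 = -122
b_7 = -2·-122 + 1·46 + -2·-18 = 326
b_8 = -2·326 + 1·-122 + -2·46 = -866
b_9 = -2·-866 + 1·326 + -2·-122 = 2302
b_10 = -2·2302 + 1·-866 + -2·326 = -6122
b_11 = -2·-6122 + 1·2302 + -2·-866 = 16278
b_12 = -2·16278 + 1·-6122 + -2·2302 = -43282
b_13 = -2·-43282 + 1·16278 + -2·-6122 = 115086
b_14 = -2·115086 + 1·-43282 + -2·16278 = -306010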